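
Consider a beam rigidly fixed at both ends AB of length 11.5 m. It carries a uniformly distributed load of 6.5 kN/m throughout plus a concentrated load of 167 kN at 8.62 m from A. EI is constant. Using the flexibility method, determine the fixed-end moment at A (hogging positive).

Take the two fixed-end moments M_A, M_B as redundants; the released structure is the simple span AB.
Simple-span end rotations at A and B under the given loads:
  at A: UDL 6.5: wL³/(24EI) = 411.9/EI
  at B: UDL 6.5: wL³/(24EI) = 411.9/EI
  at A: point load 167 at a = 8.62: Pab(L + b)/(6LEI) = 864/EI
  at B: point load 167 at a = 8.62: Pab(L + a)/(6LEI) = 1209/EI
  θ_A0 = 1276/EI,  θ_B0 = 1621/EI
Flexibility coefficients: a unit moment at one end gives L/(3EI) there and L/(6EI) at the far end, so f₁₁ = f₂₂ = 3.833/EI and f₁₂ = f₂₁ = 1.917/EI.
Compatibility — zero rotation at each built-in end:
  3.833 M_A + 1.917 M_B = 1276
  1.917 M_A + 3.833 M_B = 1621
Solving the pair gives M_A = 161.9 kN·m and M_B = 341.9 kN·m (hogging).

M_A = 161.9 kN·m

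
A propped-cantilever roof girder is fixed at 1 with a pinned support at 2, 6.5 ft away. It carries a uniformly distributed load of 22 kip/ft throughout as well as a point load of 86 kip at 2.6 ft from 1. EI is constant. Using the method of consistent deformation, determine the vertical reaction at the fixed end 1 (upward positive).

R_1 = 157.5 kip

Release the roller at 2. Primary structure: cantilever fixed at 1.
Deflection at 2 on the released cantilever, summing each load's contribution:
  UDL 22: wL⁴/(8EI) = 4909/EI
  point load 86 at a = 2.6: Pa²(3L − a)/(6EI) = 1637/EI
  δ_0 = 6546/EI
Tip deflection under a unit load at 2: L³/(3EI) = 91.54/EI.
Compatibility at 2: δ_0 − R_2·δ_{22} = 0, so R_2 = 6546/91.54 = 71.51 kip.
Vertical equilibrium: R_1 = ΣP − R_2 = 229 − 71.51 = 157.5 kip.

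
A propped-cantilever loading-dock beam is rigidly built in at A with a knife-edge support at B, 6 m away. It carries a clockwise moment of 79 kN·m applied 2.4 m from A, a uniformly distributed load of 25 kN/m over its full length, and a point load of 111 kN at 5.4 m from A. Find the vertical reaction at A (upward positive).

R_A = 97.7 kN

Choose R_B as the redundant. The primary structure is the cantilever fixed at A.
Downward deflection at the released point B due to the loads:
  clockwise couple 79 at a = 2.4: M₀a(2L − a)/(2EI) = 910.1/EI
  UDL 25: wL⁴/(8EI) = 4050/EI
  point load 111 at a = 5.4: Pa²(3L − a)/(6EI) = 6797/EI
  δ_0 = 11757/EI
Tip deflection under a unit load at B: L³/(3EI) = 72/EI.
Compatibility at B: δ_0 − R_B·δ_{BB} = 0, so R_B = 11757/72 = 163.3 kN.
Vertical equilibrium: R_A = ΣP − R_B = 261 − 163.3 = 97.7 kN.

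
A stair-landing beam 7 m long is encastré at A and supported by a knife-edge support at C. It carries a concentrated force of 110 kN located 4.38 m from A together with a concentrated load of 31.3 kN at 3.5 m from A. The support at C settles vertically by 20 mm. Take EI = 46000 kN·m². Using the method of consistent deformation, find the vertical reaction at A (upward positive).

Release the roller at C. Primary structure: cantilever fixed at A.
Free-end deflection of the primary structure under the applied loading (downward +):
  point load 110 at a = 4.38: Pa²(3L − a)/(6EI) = 5845/EI
  point load 31.3 at a = 3.5: Pa²(3L − a)/(6EI) = 1118/EI
  δ_0 = 6964/EI
Flexibility coefficient — unit upward force at C: δ_{CC} = L³/(3EI) = 114.3/EI.
With EI = 46000 kN·m²: δ_0 = 0.15139 m and δ_{CC} = 0.002486 m/kN.
Compatibility — the beam at C must follow the support down by 0.02 m: δ_0 − R_C·δ_{CC} = 0.02, so R_C = (0.15139 − 0.02)/0.002486 = 52.86 kN.
Vertical equilibrium: R_A = ΣP − R_C = 141.3 − 52.86 = 88.44 kN.

R_A = 88.44 kN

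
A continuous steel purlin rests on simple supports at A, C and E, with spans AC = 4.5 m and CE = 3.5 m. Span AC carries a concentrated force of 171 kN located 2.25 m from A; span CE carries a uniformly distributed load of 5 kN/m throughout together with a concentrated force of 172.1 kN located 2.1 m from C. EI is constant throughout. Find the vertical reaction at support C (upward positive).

R_C = 228.5 kN

Insert a hinge at C; M_C is the redundant, and each span becomes simply supported.
Rotations at C on the released spans (each span's end-slope, ×1/EI):
  span AC: point load 171 at a = 2.25: Pab(L + a)/(6LEI) = 216.4/EI
  span CE: UDL 5: wL³/(24EI) = 8.932/EI
  span CE: point load 172.1 at a = 2.1: Pab(L + b)/(6LEI) = 118.1/EI
  relative rotation θ_0 = (216.4 + 127)/EI = 343.4/EI
A unit hogging moment at C produces rotation L₁/(3EI) + L₂/(3EI) = 2.667/EI.
Compatibility: M_C·(L₁+L₂)/(3EI) = θ_0, giving M_C = 128.8 kN·m (hogging).
Span AC, ΣM about A with M_C applied at C: R_C^{AC}·4.5 = 384.8 + 128.8, so R_C^{AC} = 114.1 kN and R_A = 171 − 114.1 = 56.88 kN.
Span CE, ΣM about E: R_C^{CE}·3.5 = 271.6 + 128.8, so R_C^{CE} = 114.4 kN and R_E = 189.6 − 114.4 = 75.22 kN.
R_C = 114.1 + 114.4 = 228.5 kN.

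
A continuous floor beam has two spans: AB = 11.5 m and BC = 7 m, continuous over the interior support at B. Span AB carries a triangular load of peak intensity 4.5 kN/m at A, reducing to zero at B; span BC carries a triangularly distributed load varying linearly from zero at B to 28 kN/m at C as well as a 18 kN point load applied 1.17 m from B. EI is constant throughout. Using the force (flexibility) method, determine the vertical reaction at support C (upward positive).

Insert a hinge at B; M_B is the redundant, and each span becomes simply supported.
End slopes at the hinge B, treating each span as simply supported:
  span AB: triangular load, peak 4.5: 7w₀L³/(360EI) = 133.1/EI
  span BC: triangular load, peak 28: 7w₀L³/(360EI) = 186.7/EI
  span BC: point load 18 at a = 1.17: Pab(L + b)/(6LEI) = 37.51/EI
  relative rotation θ_0 = (133.1 + 224.3)/EI = 357.3/EI
A unit hogging moment at B produces rotation L₁/(3EI) + L₂/(3EI) = 6.167/EI.
Compatibility: M_B·(L₁+L₂)/(3EI) = θ_0, giving M_B = 57.94 kN·m (hogging).
Span BC, ΣM about C: R_B^{BC}·7 = 333.6 + 57.94, so R_B^{BC} = 55.94 kN and R_C = 116 − 55.94 = 60.06 kN.

R_C = 60.06 kN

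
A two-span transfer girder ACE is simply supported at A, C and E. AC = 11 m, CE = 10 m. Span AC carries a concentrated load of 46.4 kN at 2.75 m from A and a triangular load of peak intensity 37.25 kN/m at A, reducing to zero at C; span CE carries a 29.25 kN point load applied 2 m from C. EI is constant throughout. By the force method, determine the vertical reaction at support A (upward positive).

Take M_C as the redundant. Released structure: two simple spans AC and CE with a hinge at C.
Rotations at C on the released spans (each span's end-slope, ×1/EI):
  span AC: point load 46.4 at a = 2.75: Pab(L + a)/(6LEI) = 219.3/EI
  span AC: triangular load, peak 37.25: 7w₀L³/(360EI) = 964.1/EI
  span CE: point load 29.25 at a = 2: Pab(L + b)/(6LEI) = 140.4/EI
  relative rotation θ_0 = (1183 + 140.4)/EI = 1324/EI
A unit hogging moment at C produces rotation L₁/(3EI) + L₂/(3EI) = 7/EI.
Slope continuity at C: θ_0 = M_C·7/EI, so M_C = 1324/7 = 189.1 kN·m (hogging).
Span AC, ΣM about A with M_C applied at C: R_C^{AC}·11 = 878.8 + 189.1, so R_C^{AC} = 97.08 kN and R_A = 251.3 − 97.08 = 154.2 kN.

R_A = 154.2 kN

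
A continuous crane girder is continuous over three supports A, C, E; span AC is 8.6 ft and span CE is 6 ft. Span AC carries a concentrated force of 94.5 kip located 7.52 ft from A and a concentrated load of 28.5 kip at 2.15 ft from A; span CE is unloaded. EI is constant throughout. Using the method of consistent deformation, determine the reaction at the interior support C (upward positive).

Take M_C as the redundant. Released structure: two simple spans AC and CE with a hinge at C.
End slopes at the hinge C, treating each span as simply supported:
  span AC: point load 94.5 at a = 7.52: Pab(L + a)/(6LEI) = 239.8/EI
  span AC: point load 28.5 at a = 2.15: Pab(L + a)/(6LEI) = 82.34/EI
  relative rotation θ_0 = (322.1 + 0)/EI = 322.1/EI
A unit hogging moment at C produces rotation L₁/(3EI) + L₂/(3EI) = 4.867/EI.
Compatibility: M_C·(L₁+L₂)/(3EI) = θ_0, giving M_C = 66.19 kip·ft (hogging).
Span AC, ΣM about A with M_C applied at C: R_C^{AC}·8.6 = 771.9 + 66.19, so R_C^{AC} = 97.45 kip and R_A = 123 − 97.45 = 25.55 kip.
Span CE, ΣM about E: R_C^{CE}·6 = 0 + 66.19, so R_C^{CE} = 11.03 kip and R_E = 0 − 11.03 = -11.03 kip.
R_C = 97.45 + 11.03 = 108.5 kip.

R_C = 108.5 kip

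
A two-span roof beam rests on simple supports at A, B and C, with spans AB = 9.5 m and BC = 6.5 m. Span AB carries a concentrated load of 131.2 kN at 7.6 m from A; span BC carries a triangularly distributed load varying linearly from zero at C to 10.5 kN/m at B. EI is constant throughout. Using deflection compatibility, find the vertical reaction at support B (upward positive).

Release continuity at B by inserting a hinge; the redundant is the internal moment M_B. The primary structure is two simply-supported spans AB and BC.
Rotations at B on the released spans (each span's end-slope, ×1/EI):
  span AB: point load 131.2 at a = 7.6: Pab(L + a)/(6LEI) = 568.4/EI
  span BC: triangular load, peak 10.5: w₀L³/(45EI) = 64.08/EI
  relative rotation θ_0 = (568.4 + 64.08)/EI = 632.4/EI
A unit hogging moment at B produces rotation L₁/(3EI) + L₂/(3EI) = 5.333/EI.
Slope continuity at B: θ_0 = M_B·5.333/EI, so M_B = 632.4/5.333 = 118.6 kN·m (hogging).
Span AB, ΣM about A with M_B applied at B: R_B^{AB}·9.5 = 997.1 + 118.6, so R_B^{AB} = 117.4 kN and R_A = 131.2 − 117.4 = 13.76 kN.
Span BC, ΣM about C: R_B^{BC}·6.5 = 147.9 + 118.6, so R_B^{BC} = 40.99 kN and R_C = 34.12 − 40.99 = -6.868 kN.
R_B = 117.4 + 40.99 = 158.4 kN.

R_B = 158.4 kN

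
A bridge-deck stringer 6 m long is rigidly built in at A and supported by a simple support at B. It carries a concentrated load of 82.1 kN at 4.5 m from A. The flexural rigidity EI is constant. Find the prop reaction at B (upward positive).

R_B = 51.95 kN

Choose R_B as the redundant. The primary structure is the cantilever fixed at A.
Free-end deflection of the primary structure under the applied loading (downward +):
  point load 82.1 at a = 4.5: Pa²(3L − a)/(6EI) = 3741/EI
Flexibility coefficient — unit upward force at B: δ_{BB} = L³/(3EI) = 72/EI.
The prop prevents deflection at B: R_B = δ_0/δ_{BB} = 3741/72 = 51.95 kN.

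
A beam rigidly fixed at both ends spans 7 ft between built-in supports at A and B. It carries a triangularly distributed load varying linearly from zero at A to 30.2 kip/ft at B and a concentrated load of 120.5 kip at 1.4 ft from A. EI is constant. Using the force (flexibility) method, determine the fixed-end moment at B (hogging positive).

Take the two fixed-end moments M_A, M_B as redundants; the released structure is the simple span AB.
Simple-span end rotations at A and B under the given loads:
  at A: triangular load, peak 30.2: 7w₀L³/(360EI) = 201.4/EI
  at B: triangular load, peak 30.2: w₀L³/(45EI) = 230.2/EI
  at A: point load 120.5 at a = 1.4: Pab(L + b)/(6LEI) = 283.4/EI
  at B: point load 120.5 at a = 1.4: Pab(L + a)/(6LEI) = 188.9/EI
  θ_A0 = 484.8/EI,  θ_B0 = 419.1/EI
Flexibility coefficients: a unit moment at one end gives L/(3EI) there and L/(6EI) at the far end, so f₁₁ = f₂₂ = 2.333/EI and f₁₂ = f₂₁ = 1.167/EI.
Compatibility — zero rotation at each built-in end:
  2.333 M_A + 1.167 M_B = 484.8
  1.167 M_A + 2.333 M_B = 419.1
Solving the pair gives M_A = 157.3 kip·ft and M_B = 101 kip·ft (hogging).

M_B = 101 kip·ft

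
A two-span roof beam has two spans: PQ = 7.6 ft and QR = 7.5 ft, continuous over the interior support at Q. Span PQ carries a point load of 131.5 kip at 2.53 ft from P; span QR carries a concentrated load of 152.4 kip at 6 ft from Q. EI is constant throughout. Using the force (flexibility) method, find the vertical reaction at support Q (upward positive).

R_Q = 108.4 kip

Release continuity at Q by inserting a hinge; the redundant is the internal moment M_Q. The primary structure is two simply-supported spans PQ and QR.
End slopes at the hinge Q, treating each span as simply supported:
  span PQ: point load 131.5 at a = 2.53: Pab(L + a)/(6LEI) = 374.7/EI
  span QR: point load 152.4 at a = 6: Pab(L + b)/(6LEI) = 274.3/EI
  relative rotation θ_0 = (374.7 + 274.3)/EI = 649/EI
A unit hogging moment at Q produces rotation L₁/(3EI) + L₂/(3EI) = 5.033/EI.
Slope continuity at Q: θ_0 = M_Q·5.033/EI, so M_Q = 649/5.033 = 128.9 kip·ft (hogging).
Span PQ, ΣM about P with M_Q applied at Q: R_Q^{PQ}·7.6 = 332.7 + 128.9, so R_Q^{PQ} = 60.74 kip and R_P = 131.5 − 60.74 = 70.76 kip.
Span QR, ΣM about R: R_Q^{QR}·7.5 = 228.6 + 128.9, so R_Q^{QR} = 47.67 kip and R_R = 152.4 − 47.67 = 104.7 kip.
R_Q = 60.74 + 47.67 = 108.4 kip.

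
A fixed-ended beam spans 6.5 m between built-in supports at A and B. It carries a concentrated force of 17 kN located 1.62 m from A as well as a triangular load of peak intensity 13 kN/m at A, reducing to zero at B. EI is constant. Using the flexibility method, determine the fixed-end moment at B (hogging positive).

M_B = 23.46 kN·m

Release both end moments; the primary structure is a simply-supported span AB with redundants M_A and M_B.
On the primary (simply-supported) span, the end slopes from the loading are:
  at A: point load 17 at a = 1.62: Pab(L + b)/(6LEI) = 39.22/EI
  at B: point load 17 at a = 1.62: Pab(L + a)/(6LEI) = 27.98/EI
  at A: triangular load, peak 13: w₀L³/(45EI) = 79.34/EI
  at B: triangular load, peak 13: 7w₀L³/(360EI) = 69.42/EI
  θ_A0 = 118.6/EI,  θ_B0 = 97.4/EI
Flexibility coefficients: a unit moment at one end gives L/(3EI) there and L/(6EI) at the far end, so f₁₁ = f₂₂ = 2.167/EI and f₁₂ = f₂₁ = 1.083/EI.
Compatibility — zero rotation at each built-in end:
  2.167 M_A + 1.083 M_B = 118.6
  1.083 M_A + 2.167 M_B = 97.4
Solving the pair gives M_A = 42.99 kN·m and M_B = 23.46 kN·m (hogging).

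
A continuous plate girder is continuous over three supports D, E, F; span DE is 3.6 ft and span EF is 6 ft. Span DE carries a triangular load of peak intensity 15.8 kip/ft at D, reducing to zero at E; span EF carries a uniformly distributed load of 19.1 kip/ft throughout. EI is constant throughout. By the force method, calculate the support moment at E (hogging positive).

M_E = 58.2 kip·ft

Release continuity at E by inserting a hinge; the redundant is the internal moment M_E. The primary structure is two simply-supported spans DE and EF.
End slopes at the hinge E, treating each span as simply supported:
  span DE: triangular load, peak 15.8: 7w₀L³/(360EI) = 14.33/EI
  span EF: UDL 19.1: wL³/(24EI) = 171.9/EI
  relative rotation θ_0 = (14.33 + 171.9)/EI = 186.2/EI
A unit hogging moment at E produces rotation L₁/(3EI) + L₂/(3EI) = 3.2/EI.
Slope continuity at E: θ_0 = M_E·3.2/EI, so M_E = 186.2/3.2 = 58.2 kip·ft (hogging).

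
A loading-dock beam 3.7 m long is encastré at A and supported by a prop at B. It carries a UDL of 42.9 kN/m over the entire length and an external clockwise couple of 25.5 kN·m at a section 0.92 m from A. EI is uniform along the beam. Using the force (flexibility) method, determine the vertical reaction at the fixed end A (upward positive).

Choose R_B as the redundant. The primary structure is the cantilever fixed at A.
Downward deflection at the released point B due to the loads:
  UDL 42.9: wL⁴/(8EI) = 1005/EI
  clockwise couple 25.5 at a = 0.92: M₀a(2L − a)/(2EI) = 76.01/EI
  δ_0 = 1081/EI
Tip deflection under a unit load at B: L³/(3EI) = 16.88/EI.
The prop prevents deflection at B: R_B = δ_0/δ_{BB} = 1081/16.88 = 64.03 kN.
Vertical equilibrium: R_A = ΣP − R_B = 158.7 − 64.03 = 94.7 kN.

R_A = 94.7 kN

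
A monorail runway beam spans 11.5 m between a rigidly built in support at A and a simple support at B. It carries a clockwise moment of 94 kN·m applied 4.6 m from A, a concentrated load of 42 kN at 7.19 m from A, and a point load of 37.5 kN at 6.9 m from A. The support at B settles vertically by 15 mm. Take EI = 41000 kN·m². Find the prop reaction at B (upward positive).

R_B = 42.33 kN

Release the roller at B. Primary structure: cantilever fixed at A.
Primary-structure tip deflection at B by superposition:
  clockwise couple 94 at a = 4.6: M₀a(2L − a)/(2EI) = 3978/EI
  point load 42 at a = 7.19: Pa²(3L − a)/(6EI) = 9883/EI
  point load 37.5 at a = 6.9: Pa²(3L − a)/(6EI) = 8213/EI
  δ_0 = 22074/EI
Tip deflection under a unit load at B: L³/(3EI) = 507/EI.
With EI = 41000 kN·m²: δ_0 = 0.53838 m and δ_{BB} = 0.012365 m/kN.
Compatibility — the beam at B must follow the support down by 0.015 m: δ_0 − R_B·δ_{BB} = 0.015, so R_B = (0.53838 − 0.015)/0.012365 = 42.33 kN.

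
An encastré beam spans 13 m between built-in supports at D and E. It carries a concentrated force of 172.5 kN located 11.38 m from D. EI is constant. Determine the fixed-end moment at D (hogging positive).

Take the two fixed-end moments M_D, M_E as redundants; the released structure is the simple span DE.
Simple-span end rotations at D and E under the given loads:
  at D: point load 172.5 at a = 11.38: Pab(L + b)/(6LEI) = 596.1/EI
  at E: point load 172.5 at a = 11.38: Pab(L + a)/(6LEI) = 994/EI
  θ_D0 = 596.1/EI,  θ_E0 = 994/EI
Flexibility coefficients: a unit moment at one end gives L/(3EI) there and L/(6EI) at the far end, so f₁₁ = f₂₂ = 4.333/EI and f₁₂ = f₂₁ = 2.167/EI.
Compatibility — zero rotation at each built-in end:
  4.333 M_D + 2.167 M_E = 596.1
  2.167 M_D + 4.333 M_E = 994
Solving the pair gives M_D = 30.48 kN·m and M_E = 214.1 kN·m (hogging).

M_D = 30.48 kN·m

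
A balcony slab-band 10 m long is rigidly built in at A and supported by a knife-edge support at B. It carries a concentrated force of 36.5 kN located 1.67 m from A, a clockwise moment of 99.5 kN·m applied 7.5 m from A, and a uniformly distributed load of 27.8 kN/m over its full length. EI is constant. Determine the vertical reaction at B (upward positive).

R_B = 119.7 kN

Remove the prop at B; the released (primary) structure is a cantilever built in at A.
Primary-structure tip deflection at B by superposition:
  point load 36.5 at a = 1.67: Pa²(3L − a)/(6EI) = 480.6/EI
  clockwise couple 99.5 at a = 7.5: M₀a(2L − a)/(2EI) = 4664/EI
  UDL 27.8: wL⁴/(8EI) = 34750/EI
  δ_0 = 39895/EI
Tip deflection under a unit load at B: L³/(3EI) = 333.3/EI.
The prop prevents deflection at B: R_B = δ_0/δ_{BB} = 39895/333.3 = 119.7 kN.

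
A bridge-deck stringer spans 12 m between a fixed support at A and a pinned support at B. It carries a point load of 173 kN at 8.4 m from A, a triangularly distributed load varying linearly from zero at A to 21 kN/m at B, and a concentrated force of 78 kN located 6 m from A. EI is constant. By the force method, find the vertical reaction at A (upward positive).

Choose R_B as the redundant. The primary structure is the cantilever fixed at A.
Primary-structure tip deflection at B by superposition:
  point load 173 at a = 8.4: Pa²(3L − a)/(6EI) = 56152/EI
  triangular load, peak 21 at the free end: 11w₀L⁴/(120EI) = 39917/EI
  point load 78 at a = 6: Pa²(3L − a)/(6EI) = 14040/EI
  δ_0 = 110108/EI
Tip deflection under a unit load at B: L³/(3EI) = 576/EI.
Compatibility at B: δ_0 − R_B·δ_{BB} = 0, so R_B = 110108/576 = 191.2 kN.
Vertical equilibrium: R_A = ΣP − R_B = 377 − 191.2 = 185.8 kN.

R_A = 185.8 kN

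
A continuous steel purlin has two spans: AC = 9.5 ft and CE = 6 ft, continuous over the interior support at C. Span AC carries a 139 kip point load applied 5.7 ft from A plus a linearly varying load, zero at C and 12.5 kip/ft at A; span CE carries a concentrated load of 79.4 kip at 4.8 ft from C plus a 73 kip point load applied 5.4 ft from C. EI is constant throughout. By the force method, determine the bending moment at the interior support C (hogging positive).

M_C = 221.8 kip·ft

Release continuity at C by inserting a hinge; the redundant is the internal moment M_C. The primary structure is two simply-supported spans AC and CE.
Discontinuity in slope at C on the released structure — sum the simple-span end rotations:
  span AC: point load 139 at a = 5.7: Pab(L + a)/(6LEI) = 802.9/EI
  span AC: triangular load, peak 12.5: 7w₀L³/(360EI) = 208.4/EI
  span CE: point load 79.4 at a = 4.8: Pab(L + b)/(6LEI) = 91.47/EI
  span CE: point load 73 at a = 5.4: Pab(L + b)/(6LEI) = 43.36/EI
  relative rotation θ_0 = (1011 + 134.8)/EI = 1146/EI
A unit hogging moment at C produces rotation L₁/(3EI) + L₂/(3EI) = 5.167/EI.
Slope continuity at C: θ_0 = M_C·5.167/EI, so M_C = 1146/5.167 = 221.8 kip·ft (hogging).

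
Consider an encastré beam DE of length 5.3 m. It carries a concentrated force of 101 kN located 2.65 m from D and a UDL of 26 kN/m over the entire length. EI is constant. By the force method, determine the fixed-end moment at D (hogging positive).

Take the two fixed-end moments M_D, M_E as redundants; the released structure is the simple span DE.
Simple-span end rotations at D and E under the given loads:
  at D: point load 101 at a = 2.65: Pab(L + b)/(6LEI) = 177.3/EI
  at E: point load 101 at a = 2.65: Pab(L + a)/(6LEI) = 177.3/EI
  at D: UDL 26: wL³/(24EI) = 161.3/EI
  at E: UDL 26: wL³/(24EI) = 161.3/EI
  θ_D0 = 338.6/EI,  θ_E0 = 338.6/EI
Flexibility coefficients: a unit moment at one end gives L/(3EI) there and L/(6EI) at the far end, so f₁₁ = f₂₂ = 1.767/EI and f₁₂ = f₂₁ = 0.8833/EI.
Compatibility — zero rotation at each built-in end:
  1.767 M_D + 0.8833 M_E = 338.6
  0.8833 M_D + 1.767 M_E = 338.6
Solving the pair gives M_D = 127.8 kN·m and M_E = 127.8 kN·m (hogging).

M_D = 127.8 kN·m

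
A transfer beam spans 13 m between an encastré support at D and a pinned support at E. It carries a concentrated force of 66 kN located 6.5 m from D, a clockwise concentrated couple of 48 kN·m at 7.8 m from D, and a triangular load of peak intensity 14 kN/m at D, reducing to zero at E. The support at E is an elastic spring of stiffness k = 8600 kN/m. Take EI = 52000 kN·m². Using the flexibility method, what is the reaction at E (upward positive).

Release the roller at E. Primary structure: cantilever fixed at D.
Deflection at E on the released cantilever, summing each load's contribution:
  point load 66 at a = 6.5: Pa²(3L − a)/(6EI) = 15104/EI
  clockwise couple 48 at a = 7.8: M₀a(2L − a)/(2EI) = 3407/EI
  triangular load, peak 14 at the fixed end: w₀L⁴/(30EI) = 13328/EI
  δ_0 = 31840/EI
Flexibility coefficient — unit upward force at E: δ_{EE} = L³/(3EI) = 732.3/EI.
With EI = 52000 kN·m²: δ_0 = 0.61231 m and δ_{EE} = 0.014083 m/kN.
Compatibility — the spring shortens by R_E/k under the reaction it provides: δ_0 − R_E·δ_{EE} = R_E/k. With 1/k = 0.000116 m/kN, R_E = δ_0 / (δ_{EE} + 1/k) = 0.61231 / (0.014083 + 0.000116) = 43.12 kN.

R_E = 43.12 kN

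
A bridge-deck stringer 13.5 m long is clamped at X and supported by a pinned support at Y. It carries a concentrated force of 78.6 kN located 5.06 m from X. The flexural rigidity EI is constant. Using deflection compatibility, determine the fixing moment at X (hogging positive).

Choose R_Y as the redundant. The primary structure is the cantilever fixed at X.
Deflection at Y on the released cantilever, summing each load's contribution:
  point load 78.6 at a = 5.06: Pa²(3L − a)/(6EI) = 11887/EI
Tip deflection under a unit load at Y: L³/(3EI) = 820.1/EI.
The prop prevents deflection at Y: R_Y = δ_0/δ_{YY} = 11887/820.1 = 14.49 kN.
Moment equilibrium about X: M_X = Σ(load moments about X) − R_Y·L = 397.7 − 14.49×13.5 = 202 kN·m.

M_X = 202 kN·m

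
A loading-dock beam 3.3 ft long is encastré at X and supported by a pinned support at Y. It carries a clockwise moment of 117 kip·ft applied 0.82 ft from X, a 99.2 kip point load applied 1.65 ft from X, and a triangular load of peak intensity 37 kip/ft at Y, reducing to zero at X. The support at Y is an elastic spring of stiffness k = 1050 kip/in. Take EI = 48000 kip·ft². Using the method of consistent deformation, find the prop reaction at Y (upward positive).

Take the reaction at Y as the redundant and release it; the primary structure is a cantilever fixed at X.
Free-end deflection of the primary structure under the applied loading (downward +):
  clockwise couple 117 at a = 0.82: M₀a(2L − a)/(2EI) = 277.3/EI
  point load 99.2 at a = 1.65: Pa²(3L − a)/(6EI) = 371.3/EI
  triangular load, peak 37 at the free end: 11w₀L⁴/(120EI) = 402.2/EI
  δ_0 = 1051/EI
Tip deflection under a unit load at Y: L³/(3EI) = 11.98/EI.
With EI = 48000 kip·ft²: δ_0 = 0.021893 ft and δ_{YY} = 0.00025 ft/kip.
Compatibility — the spring shortens by R_Y/k under the reaction it provides: δ_0 − R_Y·δ_{YY} = R_Y/k. With 1/k = 1/(1050×12) ft/kip = 0.000079 ft/kip, R_Y = δ_0 / (δ_{YY} + 1/k) = 0.021893 / (0.00025 + 0.000079) = 66.56 kip.

R_Y = 66.56 kip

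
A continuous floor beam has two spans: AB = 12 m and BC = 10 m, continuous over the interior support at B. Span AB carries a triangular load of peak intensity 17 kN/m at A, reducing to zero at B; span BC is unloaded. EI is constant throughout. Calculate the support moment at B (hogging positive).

M_B = 77.89 kN·m

Insert a hinge at B; M_B is the redundant, and each span becomes simply supported.
Discontinuity in slope at B on the released structure — sum the simple-span end rotations:
  span AB: triangular load, peak 17: 7w₀L³/(360EI) = 571.2/EI
  relative rotation θ_0 = (571.2 + 0)/EI = 571.2/EI
A unit hogging moment at B produces rotation L₁/(3EI) + L₂/(3EI) = 7.333/EI.
Compatibility: M_B·(L₁+L₂)/(3EI) = θ_0, giving M_B = 77.89 kN·m (hogging).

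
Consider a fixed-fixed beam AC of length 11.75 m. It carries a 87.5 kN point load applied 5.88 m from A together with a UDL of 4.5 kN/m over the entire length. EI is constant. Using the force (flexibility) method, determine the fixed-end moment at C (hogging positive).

Release both end moments; the primary structure is a simply-supported span AC with redundants M_A and M_C.
On the primary (simply-supported) span, the end slopes from the loading are:
  at A: point load 87.5 at a = 5.88: Pab(L + b)/(6LEI) = 754.8/EI
  at C: point load 87.5 at a = 5.88: Pab(L + a)/(6LEI) = 755.2/EI
  at A: UDL 4.5: wL³/(24EI) = 304.2/EI
  at C: UDL 4.5: wL³/(24EI) = 304.2/EI
  θ_A0 = 1059/EI,  θ_C0 = 1059/EI
Flexibility coefficients: a unit moment at one end gives L/(3EI) there and L/(6EI) at the far end, so f₁₁ = f₂₂ = 3.917/EI and f₁₂ = f₂₁ = 1.958/EI.
Compatibility — zero rotation at each built-in end:
  3.917 M_A + 1.958 M_C = 1059
  1.958 M_A + 3.917 M_C = 1059
Solving the pair gives M_A = 180.2 kN·m and M_C = 180.4 kN·m (hogging).

M_C = 180.4 kN·m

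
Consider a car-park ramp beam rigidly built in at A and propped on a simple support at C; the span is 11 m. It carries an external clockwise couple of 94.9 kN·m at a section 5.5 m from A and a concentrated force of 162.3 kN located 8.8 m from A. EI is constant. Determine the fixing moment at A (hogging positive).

M_A = 159.5 kN·m

Release the roller at C. Primary structure: cantilever fixed at A.
Free-end deflection of the primary structure under the applied loading (downward +):
  clockwise couple 94.9 at a = 5.5: M₀a(2L − a)/(2EI) = 4306/EI
  point load 162.3 at a = 8.8: Pa²(3L − a)/(6EI) = 50693/EI
  δ_0 = 54999/EI
Flexibility coefficient — unit upward force at C: δ_{CC} = L³/(3EI) = 443.7/EI.
Compatibility at C: δ_0 − R_C·δ_{CC} = 0, so R_C = 54999/443.7 = 124 kN.
Moment equilibrium about A: M_A = Σ(load moments about A) − R_C·L = 1523 − 124×11 = 159.5 kN·m.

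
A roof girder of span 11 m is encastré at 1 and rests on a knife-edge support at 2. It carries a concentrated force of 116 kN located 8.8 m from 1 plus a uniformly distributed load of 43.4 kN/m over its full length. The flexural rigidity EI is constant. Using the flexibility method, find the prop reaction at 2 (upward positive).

R_2 = 260.7 kN

Release the roller at 2. Primary structure: cantilever fixed at 1.
Deflection at 2 on the released cantilever, summing each load's contribution:
  point load 116 at a = 8.8: Pa²(3L − a)/(6EI) = 36232/EI
  UDL 43.4: wL⁴/(8EI) = 79427/EI
  δ_0 = 115659/EI
Tip deflection under a unit load at 2: L³/(3EI) = 443.7/EI.
Compatibility at 2: δ_0 − R_2·δ_{22} = 0, so R_2 = 115659/443.7 = 260.7 kN.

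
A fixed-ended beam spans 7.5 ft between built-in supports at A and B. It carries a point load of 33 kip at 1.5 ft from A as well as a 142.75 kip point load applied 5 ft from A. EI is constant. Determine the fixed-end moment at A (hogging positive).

M_A = 111 kip·ft

Take the two fixed-end moments M_A, M_B as redundants; the released structure is the simple span AB.
Simple-span end rotations at A and B under the given loads:
  at A: point load 33 at a = 1.5: Pab(L + b)/(6LEI) = 89.1/EI
  at B: point load 33 at a = 1.5: Pab(L + a)/(6LEI) = 59.4/EI
  at A: point load 142.75 at a = 5: Pab(L + b)/(6LEI) = 396.5/EI
  at B: point load 142.75 at a = 5: Pab(L + a)/(6LEI) = 495.7/EI
  θ_A0 = 485.6/EI,  θ_B0 = 555.1/EI
Flexibility coefficients: a unit moment at one end gives L/(3EI) there and L/(6EI) at the far end, so f₁₁ = f₂₂ = 2.5/EI and f₁₂ = f₂₁ = 1.25/EI.
Compatibility — zero rotation at each built-in end:
  2.5 M_A + 1.25 M_B = 485.6
  1.25 M_A + 2.5 M_B = 555.1
Solving the pair gives M_A = 111 kip·ft and M_B = 166.5 kip·ft (hogging).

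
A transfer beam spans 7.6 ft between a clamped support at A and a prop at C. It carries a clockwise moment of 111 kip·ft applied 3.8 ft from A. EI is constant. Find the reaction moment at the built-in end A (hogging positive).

M_A = -13.88 kip·ft

Take the reaction at C as the redundant and release it; the primary structure is a cantilever fixed at A.
Downward deflection at the released point C due to the loads:
  clockwise couple 111 at a = 3.8: M₀a(2L − a)/(2EI) = 2404/EI
Flexibility coefficient — unit upward force at C: δ_{CC} = L³/(3EI) = 146.3/EI.
Compatibility at C: δ_0 − R_C·δ_{CC} = 0, so R_C = 2404/146.3 = 16.43 kip.
Moment equilibrium about A: M_A = Σ(load moments about A) − R_C·L = 111 − 16.43×7.6 = -13.88 kip·ft.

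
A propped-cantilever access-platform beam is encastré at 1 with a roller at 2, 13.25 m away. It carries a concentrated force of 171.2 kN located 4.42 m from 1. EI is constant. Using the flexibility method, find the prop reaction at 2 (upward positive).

R_2 = 25.4 kN

Remove the prop at 2; the released (primary) structure is a cantilever built in at 1.
Free-end deflection of the primary structure under the applied loading (downward +):
  point load 171.2 at a = 4.42: Pa²(3L − a)/(6EI) = 19694/EI
Tip deflection under a unit load at 2: L³/(3EI) = 775.4/EI.
The prop prevents deflection at 2: R_2 = δ_0/δ_{22} = 19694/775.4 = 25.4 kN.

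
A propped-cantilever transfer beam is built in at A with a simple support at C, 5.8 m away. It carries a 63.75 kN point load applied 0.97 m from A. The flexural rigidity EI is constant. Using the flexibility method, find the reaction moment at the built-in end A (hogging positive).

Choose R_C as the redundant. The primary structure is the cantilever fixed at A.
Downward deflection at the released point C due to the loads:
  point load 63.75 at a = 0.97: Pa²(3L − a)/(6EI) = 164.3/EI
Tip deflection under a unit load at C: L³/(3EI) = 65.04/EI.
Compatibility at C: δ_0 − R_C·δ_{CC} = 0, so R_C = 164.3/65.04 = 2.525 kN.
Moment equilibrium about A: M_A = Σ(load moments about A) − R_C·L = 61.84 − 2.525×5.8 = 47.19 kN·m.

M_A = 47.19 kN·m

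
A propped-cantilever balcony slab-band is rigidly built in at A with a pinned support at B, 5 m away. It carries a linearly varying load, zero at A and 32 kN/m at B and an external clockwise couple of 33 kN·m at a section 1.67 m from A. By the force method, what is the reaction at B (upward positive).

R_B = 49.51 kN

Remove the prop at B; the released (primary) structure is a cantilever built in at A.
Free-end deflection of the primary structure under the applied loading (downward +):
  triangular load, peak 32 at the free end: 11w₀L⁴/(120EI) = 1833/EI
  clockwise couple 33 at a = 1.67: M₀a(2L − a)/(2EI) = 229.5/EI
  δ_0 = 2063/EI
Tip deflection under a unit load at B: L³/(3EI) = 41.67/EI.
Compatibility at B: δ_0 − R_B·δ_{BB} = 0, so R_B = 2063/41.67 = 49.51 kN.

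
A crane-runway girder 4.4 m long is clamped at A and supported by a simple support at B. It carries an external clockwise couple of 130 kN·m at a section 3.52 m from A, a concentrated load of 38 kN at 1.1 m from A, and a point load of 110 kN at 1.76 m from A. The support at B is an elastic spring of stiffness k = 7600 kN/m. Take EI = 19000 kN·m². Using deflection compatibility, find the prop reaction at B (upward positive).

Choose R_B as the redundant. The primary structure is the cantilever fixed at A.
Free-end deflection of the primary structure under the applied loading (downward +):
  clockwise couple 130 at a = 3.52: M₀a(2L − a)/(2EI) = 1208/EI
  point load 38 at a = 1.1: Pa²(3L − a)/(6EI) = 92.73/EI
  point load 110 at a = 1.76: Pa²(3L − a)/(6EI) = 649.7/EI
  δ_0 = 1950/EI
Tip deflection under a unit load at B: L³/(3EI) = 28.39/EI.
With EI = 19000 kN·m²: δ_0 = 0.10266 m and δ_{BB} = 0.001494 m/kN.
Compatibility — the spring shortens by R_B/k under the reaction it provides: δ_0 − R_B·δ_{BB} = R_B/k. With 1/k = 0.000132 m/kN, R_B = δ_0 / (δ_{BB} + 1/k) = 0.10266 / (0.001494 + 0.000132) = 63.13 kN.

R_B = 63.13 kN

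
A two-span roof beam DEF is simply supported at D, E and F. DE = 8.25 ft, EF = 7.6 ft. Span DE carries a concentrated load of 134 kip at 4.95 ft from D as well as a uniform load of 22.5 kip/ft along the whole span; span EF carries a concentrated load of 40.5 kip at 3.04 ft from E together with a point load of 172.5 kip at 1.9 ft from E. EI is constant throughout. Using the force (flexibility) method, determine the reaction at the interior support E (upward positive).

R_E = 413.2 kip

Release continuity at E by inserting a hinge; the redundant is the internal moment M_E. The primary structure is two simply-supported spans DE and EF.
End slopes at the hinge E, treating each span as simply supported:
  span DE: point load 134 at a = 4.95: Pab(L + a)/(6LEI) = 583.7/EI
  span DE: UDL 22.5: wL³/(24EI) = 526.4/EI
  span EF: point load 40.5 at a = 3.04: Pab(L + b)/(6LEI) = 149.7/EI
  span EF: point load 172.5 at a = 1.9: Pab(L + b)/(6LEI) = 544.9/EI
  relative rotation θ_0 = (1110 + 694.6)/EI = 1805/EI
A unit hogging moment at E produces rotation L₁/(3EI) + L₂/(3EI) = 5.283/EI.
Compatibility: M_E·(L₁+L₂)/(3EI) = θ_0, giving M_E = 341.6 kip·ft (hogging).
Span DE, ΣM about D with M_E applied at E: R_E^{DE}·8.25 = 1429 + 341.6, so R_E^{DE} = 214.6 kip and R_D = 319.6 − 214.6 = 105 kip.
Span EF, ΣM about F: R_E^{EF}·7.6 = 1168 + 341.6, so R_E^{EF} = 198.6 kip and R_F = 213 − 198.6 = 14.38 kip.
R_E = 214.6 + 198.6 = 413.2 kip.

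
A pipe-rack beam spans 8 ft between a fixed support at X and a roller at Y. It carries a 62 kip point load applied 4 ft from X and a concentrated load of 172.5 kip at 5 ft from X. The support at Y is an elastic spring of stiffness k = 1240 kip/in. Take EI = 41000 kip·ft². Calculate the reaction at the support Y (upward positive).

R_Y = 97.81 kip

Take the reaction at Y as the redundant and release it; the primary structure is a cantilever fixed at X.
Primary-structure tip deflection at Y by superposition:
  point load 62 at a = 4: Pa²(3L − a)/(6EI) = 3307/EI
  point load 172.5 at a = 5: Pa²(3L − a)/(6EI) = 13656/EI
  δ_0 = 16963/EI
Tip deflection under a unit load at Y: L³/(3EI) = 170.7/EI.
With EI = 41000 kip·ft²: δ_0 = 0.41373 ft and δ_{YY} = 0.004163 ft/kip.
Compatibility — the spring shortens by R_Y/k under the reaction it provides: δ_0 − R_Y·δ_{YY} = R_Y/k. With 1/k = 1/(1240×12) ft/kip = 0.000067 ft/kip, R_Y = δ_0 / (δ_{YY} + 1/k) = 0.41373 / (0.004163 + 0.000067) = 97.81 kip.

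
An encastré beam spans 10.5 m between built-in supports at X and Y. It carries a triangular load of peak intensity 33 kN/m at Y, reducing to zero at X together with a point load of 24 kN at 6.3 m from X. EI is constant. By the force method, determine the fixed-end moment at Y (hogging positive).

Take the two fixed-end moments M_X, M_Y as redundants; the released structure is the simple span XY.
Simple-span end rotations at X and Y under the given loads:
  at X: triangular load, peak 33: 7w₀L³/(360EI) = 742.8/EI
  at Y: triangular load, peak 33: w₀L³/(45EI) = 848.9/EI
  at X: point load 24 at a = 6.3: Pab(L + b)/(6LEI) = 148.2/EI
  at Y: point load 24 at a = 6.3: Pab(L + a)/(6LEI) = 169.3/EI
  θ_X0 = 891/EI,  θ_Y0 = 1018/EI
Flexibility coefficients: a unit moment at one end gives L/(3EI) there and L/(6EI) at the far end, so f₁₁ = f₂₂ = 3.5/EI and f₁₂ = f₂₁ = 1.75/EI.
Compatibility — zero rotation at each built-in end:
  3.5 M_X + 1.75 M_Y = 891
  1.75 M_X + 3.5 M_Y = 1018
Solving the pair gives M_X = 145.5 kN·m and M_Y = 218.2 kN·m (hogging).

M_Y = 218.2 kN·m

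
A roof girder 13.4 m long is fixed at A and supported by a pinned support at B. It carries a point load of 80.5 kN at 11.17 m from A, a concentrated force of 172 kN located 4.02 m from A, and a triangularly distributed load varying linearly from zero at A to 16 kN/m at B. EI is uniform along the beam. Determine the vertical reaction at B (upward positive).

Remove the prop at B; the released (primary) structure is a cantilever built in at A.
Downward deflection at the released point B due to the loads:
  point load 80.5 at a = 11.17: Pa²(3L − a)/(6EI) = 48596/EI
  point load 172 at a = 4.02: Pa²(3L − a)/(6EI) = 16761/EI
  triangular load, peak 16 at the free end: 11w₀L⁴/(120EI) = 47288/EI
  δ_0 = 112645/EI
Flexibility coefficient — unit upward force at B: δ_{BB} = L³/(3EI) = 802/EI.
Compatibility at B: δ_0 − R_B·δ_{BB} = 0, so R_B = 112645/802 = 140.4 kN.

R_B = 140.4 kN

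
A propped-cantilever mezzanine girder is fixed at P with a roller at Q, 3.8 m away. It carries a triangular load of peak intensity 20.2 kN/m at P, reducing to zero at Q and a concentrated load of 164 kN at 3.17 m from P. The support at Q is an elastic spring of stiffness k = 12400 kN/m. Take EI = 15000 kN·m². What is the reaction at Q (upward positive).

Take the reaction at Q as the redundant and release it; the primary structure is a cantilever fixed at P.
Primary-structure tip deflection at Q by superposition:
  triangular load, peak 20.2 at the fixed end: w₀L⁴/(30EI) = 140.4/EI
  point load 164 at a = 3.17: Pa²(3L − a)/(6EI) = 2261/EI
  δ_0 = 2401/EI
Flexibility coefficient — unit upward force at Q: δ_{QQ} = L³/(3EI) = 18.29/EI.
With EI = 15000 kN·m²: δ_0 = 0.16006 m and δ_{QQ} = 0.001219 m/kN.
Compatibility — the spring shortens by R_Q/k under the reaction it provides: δ_0 − R_Q·δ_{QQ} = R_Q/k. With 1/k = 0.000081 m/kN, R_Q = δ_0 / (δ_{QQ} + 1/k) = 0.16006 / (0.001219 + 0.000081) = 123.1 kN.

R_Q = 123.1 kN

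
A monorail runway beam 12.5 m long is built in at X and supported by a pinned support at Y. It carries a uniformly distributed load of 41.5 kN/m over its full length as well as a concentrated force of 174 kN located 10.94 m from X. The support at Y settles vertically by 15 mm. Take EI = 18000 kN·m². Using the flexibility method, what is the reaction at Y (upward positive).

Release the roller at Y. Primary structure: cantilever fixed at X.
Downward deflection at the released point Y due to the loads:
  UDL 41.5: wL⁴/(8EI) = 126648/EI
  point load 174 at a = 10.94: Pa²(3L − a)/(6EI) = 92185/EI
  δ_0 = 218833/EI
Tip deflection under a unit load at Y: L³/(3EI) = 651/EI.
With EI = 18000 kN·m²: δ_0 = 12.157 m and δ_{YY} = 0.036169 m/kN.
Compatibility — the beam at Y must follow the support down by 0.015 m: δ_0 − R_Y·δ_{YY} = 0.015, so R_Y = (12.157 − 0.015)/0.036169 = 335.7 kN.

R_Y = 335.7 kN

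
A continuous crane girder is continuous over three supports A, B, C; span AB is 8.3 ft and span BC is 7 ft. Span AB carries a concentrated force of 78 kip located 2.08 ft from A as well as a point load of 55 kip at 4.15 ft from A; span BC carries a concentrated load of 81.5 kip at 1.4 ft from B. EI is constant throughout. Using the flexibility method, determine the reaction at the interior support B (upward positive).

Take M_B as the redundant. Released structure: two simple spans AB and BC with a hinge at B.
Rotations at B on the released spans (each span's end-slope, ×1/EI):
  span AB: point load 78 at a = 2.08: Pab(L + a)/(6LEI) = 210.3/EI
  span AB: point load 55 at a = 4.15: Pab(L + a)/(6LEI) = 236.8/EI
  span BC: point load 81.5 at a = 1.4: Pab(L + b)/(6LEI) = 191.7/EI
  relative rotation θ_0 = (447.1 + 191.7)/EI = 638.8/EI
A unit hogging moment at B produces rotation L₁/(3EI) + L₂/(3EI) = 5.1/EI.
Slope continuity at B: θ_0 = M_B·5.1/EI, so M_B = 638.8/5.1 = 125.3 kip·ft (hogging).
Span AB, ΣM about A with M_B applied at B: R_B^{AB}·8.3 = 390.5 + 125.3, so R_B^{AB} = 62.14 kip and R_A = 133 − 62.14 = 70.86 kip.
Span BC, ΣM about C: R_B^{BC}·7 = 456.4 + 125.3, so R_B^{BC} = 83.09 kip and R_C = 81.5 − 83.09 = -1.595 kip.
R_B = 62.14 + 83.09 = 145.2 kip.

R_B = 145.2 kip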